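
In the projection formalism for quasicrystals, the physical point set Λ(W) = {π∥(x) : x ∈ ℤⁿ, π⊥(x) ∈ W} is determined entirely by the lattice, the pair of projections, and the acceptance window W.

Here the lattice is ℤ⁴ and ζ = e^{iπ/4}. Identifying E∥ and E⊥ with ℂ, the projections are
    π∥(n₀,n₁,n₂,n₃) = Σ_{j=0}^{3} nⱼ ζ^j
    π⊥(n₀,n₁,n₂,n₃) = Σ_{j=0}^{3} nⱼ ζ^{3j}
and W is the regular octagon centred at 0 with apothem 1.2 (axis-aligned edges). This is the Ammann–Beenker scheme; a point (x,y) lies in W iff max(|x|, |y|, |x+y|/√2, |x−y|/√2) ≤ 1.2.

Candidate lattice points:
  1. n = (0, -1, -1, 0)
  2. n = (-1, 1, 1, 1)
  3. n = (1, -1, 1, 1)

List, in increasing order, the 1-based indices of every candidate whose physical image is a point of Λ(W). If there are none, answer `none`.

Internal map: ζ^{3j} for j=0..3 gives (1,0), (−√2/2,√2/2), (0,−1), (√2/2,√2/2).
candidate 1: n = (0, -1, -1, 0) → π⊥ ≈ (+0.70711, +0.29289); max(|x|,|y|,|x±y|/√2) = 0.70711 ≤ 1.2 ⇒ ∈ W
candidate 2: n = (-1, 1, 1, 1) → π⊥ ≈ (-1.00000, +0.41421); max(|x|,|y|,|x±y|/√2) = 1.00000 ≤ 1.2 ⇒ ∈ W
candidate 3: n = (1, -1, 1, 1) → π⊥ ≈ (+2.41421, -1.00000); max(|x|,|y|,|x±y|/√2) = 2.41421 > 1.2 ⇒ ∉ W

1, 2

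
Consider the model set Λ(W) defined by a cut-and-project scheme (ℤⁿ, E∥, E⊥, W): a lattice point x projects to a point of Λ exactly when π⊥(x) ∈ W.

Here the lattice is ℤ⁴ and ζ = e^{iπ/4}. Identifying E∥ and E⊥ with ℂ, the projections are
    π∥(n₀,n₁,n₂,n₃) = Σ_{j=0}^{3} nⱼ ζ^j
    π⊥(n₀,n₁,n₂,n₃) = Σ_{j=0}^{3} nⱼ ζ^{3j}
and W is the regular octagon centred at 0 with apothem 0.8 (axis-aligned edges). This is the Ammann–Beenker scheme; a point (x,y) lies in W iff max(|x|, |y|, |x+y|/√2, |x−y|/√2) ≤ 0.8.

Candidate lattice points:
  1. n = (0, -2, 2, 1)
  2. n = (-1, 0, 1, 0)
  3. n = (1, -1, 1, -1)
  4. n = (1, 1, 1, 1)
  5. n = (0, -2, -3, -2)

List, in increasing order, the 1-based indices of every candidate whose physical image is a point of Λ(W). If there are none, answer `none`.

π⊥(n) = n₀ + n₁ζ³ + n₂ζ⁶ + n₃ζ⁹ where ζ = e^{iπ/4}.
candidate 1: n = (0, -2, 2, 1) → π⊥ ≈ (+2.121320, -2.707107); max(|x|,|y|,|x±y|/√2) = 3.414214 > 0.8 ⇒ ∉ W
candidate 2: n = (-1, 0, 1, 0) → π⊥ ≈ (-1.000000, -1.000000); max(|x|,|y|,|x±y|/√2) = 1.414214 > 0.8 ⇒ ∉ W
candidate 3: n = (1, -1, 1, -1) → π⊥ ≈ (+1.000000, -2.414214); max(|x|,|y|,|x±y|/√2) = 2.414214 > 0.8 ⇒ ∉ W
candidate 4: n = (1, 1, 1, 1) → π⊥ ≈ (+1.000000, +0.414214); max(|x|,|y|,|x±y|/√2) = 1.000000 > 0.8 ⇒ ∉ W
candidate 5: n = (0, -2, -3, -2) → π⊥ ≈ (+0.000000, +0.171573); max(|x|,|y|,|x±y|/√2) = 0.171573 ≤ 0.8 ⇒ ∈ W

5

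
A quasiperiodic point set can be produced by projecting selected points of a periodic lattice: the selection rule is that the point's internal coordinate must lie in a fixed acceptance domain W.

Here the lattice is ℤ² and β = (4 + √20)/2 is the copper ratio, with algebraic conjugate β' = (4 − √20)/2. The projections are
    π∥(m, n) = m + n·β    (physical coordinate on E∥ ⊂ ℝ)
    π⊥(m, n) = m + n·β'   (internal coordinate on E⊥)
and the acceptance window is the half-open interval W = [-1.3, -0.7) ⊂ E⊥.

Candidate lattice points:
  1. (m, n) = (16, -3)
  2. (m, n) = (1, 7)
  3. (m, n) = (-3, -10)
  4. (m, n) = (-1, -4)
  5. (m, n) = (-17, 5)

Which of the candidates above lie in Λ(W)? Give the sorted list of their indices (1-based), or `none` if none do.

β' = (4−√20)/2 ≈ -0.23607.
[1] lift (16,-3): star map gives 16.70820; window check -1.3 ≤ 16.70820 < -0.7 is false → out
[2] lift (1,7): star map gives -0.65248; window check -1.3 ≤ -0.65248 < -0.7 is false → out
[3] lift (-3,-10): star map gives -0.63932; window check -1.3 ≤ -0.63932 < -0.7 is false → out
[4] lift (-1,-4): star map gives -0.05573; window check -1.3 ≤ -0.05573 < -0.7 is false → out
[5] lift (-17,5): star map gives -18.18034; window check -1.3 ≤ -18.18034 < -0.7 is false → out

none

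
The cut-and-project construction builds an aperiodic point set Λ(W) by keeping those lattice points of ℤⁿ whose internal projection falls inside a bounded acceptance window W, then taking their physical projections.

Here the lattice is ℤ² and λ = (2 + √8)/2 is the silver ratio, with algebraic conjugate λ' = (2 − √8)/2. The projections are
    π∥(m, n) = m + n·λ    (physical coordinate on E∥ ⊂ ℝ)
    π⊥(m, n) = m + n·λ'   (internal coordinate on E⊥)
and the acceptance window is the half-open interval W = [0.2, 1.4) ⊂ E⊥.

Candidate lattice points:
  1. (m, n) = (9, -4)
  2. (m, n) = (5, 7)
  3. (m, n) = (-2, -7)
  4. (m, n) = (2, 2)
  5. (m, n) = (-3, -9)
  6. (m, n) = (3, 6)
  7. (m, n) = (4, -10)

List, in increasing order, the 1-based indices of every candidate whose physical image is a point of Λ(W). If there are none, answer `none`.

λ' = (2−√8)/2 ≈ -0.414214.
candidate 1: (m,n)=(9,-4) → π∥ = 9-4·λ ≈ -0.656854, π⊥ = 9-4·λ' ≈ 10.656854 ∉ [0.2, 1.4) ⇒ out
candidate 2: (m,n)=(5,7) → π∥ = 5+7·λ ≈ 21.899495, π⊥ = 5+7·λ' ≈ 2.100505 ∉ [0.2, 1.4) ⇒ out
candidate 3: (m,n)=(-2,-7) → π∥ = -2-7·λ ≈ -18.899495, π⊥ = -2-7·λ' ≈ 0.899495 ∈ [0.2, 1.4) ⇒ IN Λ
candidate 4: (m,n)=(2,2) → π∥ = 2+2·λ ≈ 6.828427, π⊥ = 2+2·λ' ≈ 1.171573 ∈ [0.2, 1.4) ⇒ IN Λ
candidate 5: (m,n)=(-3,-9) → π∥ = -3-9·λ ≈ -24.727922, π⊥ = -3-9·λ' ≈ 0.727922 ∈ [0.2, 1.4) ⇒ IN Λ
candidate 6: (m,n)=(3,6) → π∥ = 3+6·λ ≈ 17.485281, π⊥ = 3+6·λ' ≈ 0.514719 ∈ [0.2, 1.4) ⇒ IN Λ
candidate 7: (m,n)=(4,-10) → π∥ = 4-10·λ ≈ -20.142136, π⊥ = 4-10·λ' ≈ 8.142136 ∉ [0.2, 1.4) ⇒ out

3, 4, 5, 6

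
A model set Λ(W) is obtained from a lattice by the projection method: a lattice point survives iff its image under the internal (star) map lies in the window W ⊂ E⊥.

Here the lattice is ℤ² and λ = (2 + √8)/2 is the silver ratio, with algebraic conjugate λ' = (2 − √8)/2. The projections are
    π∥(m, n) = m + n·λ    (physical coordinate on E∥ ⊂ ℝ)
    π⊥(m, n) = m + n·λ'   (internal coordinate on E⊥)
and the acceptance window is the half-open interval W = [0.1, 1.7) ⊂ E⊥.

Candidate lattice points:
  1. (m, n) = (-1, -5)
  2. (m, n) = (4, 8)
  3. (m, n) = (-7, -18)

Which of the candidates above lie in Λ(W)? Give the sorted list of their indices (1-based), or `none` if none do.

1, 2, 3

Numerically λ ≈ 2.414214 and λ' = −1/λ ≈ -0.414214.
[1] lift (-1,-5): star map gives 1.071068; window check 0.1 ≤ 1.071068 < 1.7 is true → IN Λ
[2] lift (4,8): star map gives 0.686292; window check 0.1 ≤ 0.686292 < 1.7 is true → IN Λ
[3] lift (-7,-18): star map gives 0.455844; window check 0.1 ≤ 0.455844 < 1.7 is true → IN Λ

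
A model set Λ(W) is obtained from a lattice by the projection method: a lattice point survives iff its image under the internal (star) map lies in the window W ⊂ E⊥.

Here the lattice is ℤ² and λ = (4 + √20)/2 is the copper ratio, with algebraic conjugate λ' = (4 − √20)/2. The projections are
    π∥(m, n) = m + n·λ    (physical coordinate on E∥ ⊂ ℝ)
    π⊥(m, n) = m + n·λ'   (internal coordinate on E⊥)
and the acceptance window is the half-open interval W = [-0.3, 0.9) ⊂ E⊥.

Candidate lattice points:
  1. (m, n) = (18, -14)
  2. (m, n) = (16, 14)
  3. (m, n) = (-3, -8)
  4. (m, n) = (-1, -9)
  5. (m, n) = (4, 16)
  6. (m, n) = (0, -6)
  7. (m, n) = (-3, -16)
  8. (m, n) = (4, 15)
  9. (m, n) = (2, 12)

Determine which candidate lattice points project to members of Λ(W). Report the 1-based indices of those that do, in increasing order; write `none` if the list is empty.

5, 7, 8

Numerically λ ≈ 4.236068 and λ' = −1/λ ≈ -0.236068.
[1] lift (18,-14): star map gives 21.304952; window check -0.3 ≤ 21.304952 < 0.9 is false → out
[2] lift (16,14): star map gives 12.695048; window check -0.3 ≤ 12.695048 < 0.9 is false → out
[3] lift (-3,-8): star map gives -1.111456; window check -0.3 ≤ -1.111456 < 0.9 is false → out
[4] lift (-1,-9): star map gives 1.124612; window check -0.3 ≤ 1.124612 < 0.9 is false → out
[5] lift (4,16): star map gives 0.222912; window check -0.3 ≤ 0.222912 < 0.9 is true → IN Λ
[6] lift (0,-6): star map gives 1.416408; window check -0.3 ≤ 1.416408 < 0.9 is false → out
[7] lift (-3,-16): star map gives 0.777088; window check -0.3 ≤ 0.777088 < 0.9 is true → IN Λ
[8] lift (4,15): star map gives 0.458980; window check -0.3 ≤ 0.458980 < 0.9 is true → IN Λ
[9] lift (2,12): star map gives -0.832816; window check -0.3 ≤ -0.832816 < 0.9 is false → out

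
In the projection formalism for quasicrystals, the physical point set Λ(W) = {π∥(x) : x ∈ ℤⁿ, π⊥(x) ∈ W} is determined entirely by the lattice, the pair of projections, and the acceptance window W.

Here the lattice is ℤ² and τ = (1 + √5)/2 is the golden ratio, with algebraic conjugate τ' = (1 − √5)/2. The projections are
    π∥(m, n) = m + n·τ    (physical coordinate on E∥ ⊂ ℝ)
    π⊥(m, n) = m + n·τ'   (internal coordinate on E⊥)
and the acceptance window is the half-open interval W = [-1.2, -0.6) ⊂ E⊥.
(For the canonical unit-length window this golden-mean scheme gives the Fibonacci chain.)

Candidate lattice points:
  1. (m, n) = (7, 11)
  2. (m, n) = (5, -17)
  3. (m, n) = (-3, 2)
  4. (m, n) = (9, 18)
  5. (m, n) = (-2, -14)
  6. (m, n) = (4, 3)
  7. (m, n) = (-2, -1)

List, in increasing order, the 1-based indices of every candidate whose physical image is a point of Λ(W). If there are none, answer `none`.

none

Compute τ' = (1−√5)/2 = -0.6180, so π⊥(m,n) = m -0.6180·n.
#1 (7,11): internal coord 7 + (11)·τ' = +0.2016; +0.2016 ∉ [-1.2, -0.6) → out
#2 (5,-17): internal coord 5 + (-17)·τ' = +15.5066; +15.5066 ∉ [-1.2, -0.6) → out
#3 (-3,2): internal coord -3 + (2)·τ' = -4.2361; -4.2361 ∉ [-1.2, -0.6) → out
#4 (9,18): internal coord 9 + (18)·τ' = -2.1246; -2.1246 ∉ [-1.2, -0.6) → out
#5 (-2,-14): internal coord -2 + (-14)·τ' = +6.6525; +6.6525 ∉ [-1.2, -0.6) → out
#6 (4,3): internal coord 4 + (3)·τ' = +2.1459; +2.1459 ∉ [-1.2, -0.6) → out
#7 (-2,-1): internal coord -2 + (-1)·τ' = -1.3820; -1.3820 ∉ [-1.2, -0.6) → out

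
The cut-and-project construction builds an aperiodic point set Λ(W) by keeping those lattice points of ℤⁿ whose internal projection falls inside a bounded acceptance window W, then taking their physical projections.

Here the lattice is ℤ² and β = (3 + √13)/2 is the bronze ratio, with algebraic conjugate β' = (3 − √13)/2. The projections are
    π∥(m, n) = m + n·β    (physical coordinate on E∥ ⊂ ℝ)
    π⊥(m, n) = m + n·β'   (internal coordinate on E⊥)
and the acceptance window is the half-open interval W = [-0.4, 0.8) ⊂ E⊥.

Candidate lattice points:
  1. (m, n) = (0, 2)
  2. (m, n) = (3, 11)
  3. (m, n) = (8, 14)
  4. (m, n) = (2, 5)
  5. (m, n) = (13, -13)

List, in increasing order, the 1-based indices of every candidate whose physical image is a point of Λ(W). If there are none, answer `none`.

β' = (3−√13)/2 ≈ -0.30278.
candidate 1: (m,n)=(0,2) → π∥ = 0+2·β ≈ 6.60555, π⊥ = 0+2·β' ≈ -0.60555 ∉ [-0.4, 0.8) ⇒ out
candidate 2: (m,n)=(3,11) → π∥ = 3+11·β ≈ 39.33053, π⊥ = 3+11·β' ≈ -0.33053 ∈ [-0.4, 0.8) ⇒ IN Λ
candidate 3: (m,n)=(8,14) → π∥ = 8+14·β ≈ 54.23886, π⊥ = 8+14·β' ≈ 3.76114 ∉ [-0.4, 0.8) ⇒ out
candidate 4: (m,n)=(2,5) → π∥ = 2+5·β ≈ 18.51388, π⊥ = 2+5·β' ≈ 0.48612 ∈ [-0.4, 0.8) ⇒ IN Λ
candidate 5: (m,n)=(13,-13) → π∥ = 13-13·β ≈ -29.93608, π⊥ = 13-13·β' ≈ 16.93608 ∉ [-0.4, 0.8) ⇒ out

2, 4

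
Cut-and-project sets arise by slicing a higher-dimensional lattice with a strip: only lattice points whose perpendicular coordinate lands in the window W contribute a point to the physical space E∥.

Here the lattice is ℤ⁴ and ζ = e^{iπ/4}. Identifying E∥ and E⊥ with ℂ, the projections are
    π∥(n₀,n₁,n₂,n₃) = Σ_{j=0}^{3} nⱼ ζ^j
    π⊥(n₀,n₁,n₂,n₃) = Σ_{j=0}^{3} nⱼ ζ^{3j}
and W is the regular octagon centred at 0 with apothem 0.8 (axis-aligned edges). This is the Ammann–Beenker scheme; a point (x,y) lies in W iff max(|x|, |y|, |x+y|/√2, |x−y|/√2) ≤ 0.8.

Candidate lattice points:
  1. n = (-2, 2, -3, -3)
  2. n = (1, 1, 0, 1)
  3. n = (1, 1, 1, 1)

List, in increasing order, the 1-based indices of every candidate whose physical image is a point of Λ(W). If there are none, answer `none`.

With ζ = e^{iπ/4} the internal vectors are ζ^0,ζ^3,ζ^6,ζ^9.
candidate 1: n = (-2, 2, -3, -3) → π⊥ ≈ (-5.5355, +2.2929); max(|x|,|y|,|x±y|/√2) = 5.5355 > 0.8 ⇒ ∉ W
candidate 2: n = (1, 1, 0, 1) → π⊥ ≈ (+1.0000, +1.4142); max(|x|,|y|,|x±y|/√2) = 1.7071 > 0.8 ⇒ ∉ W
candidate 3: n = (1, 1, 1, 1) → π⊥ ≈ (+1.0000, +0.4142); max(|x|,|y|,|x±y|/√2) = 1.0000 > 0.8 ⇒ ∉ W

none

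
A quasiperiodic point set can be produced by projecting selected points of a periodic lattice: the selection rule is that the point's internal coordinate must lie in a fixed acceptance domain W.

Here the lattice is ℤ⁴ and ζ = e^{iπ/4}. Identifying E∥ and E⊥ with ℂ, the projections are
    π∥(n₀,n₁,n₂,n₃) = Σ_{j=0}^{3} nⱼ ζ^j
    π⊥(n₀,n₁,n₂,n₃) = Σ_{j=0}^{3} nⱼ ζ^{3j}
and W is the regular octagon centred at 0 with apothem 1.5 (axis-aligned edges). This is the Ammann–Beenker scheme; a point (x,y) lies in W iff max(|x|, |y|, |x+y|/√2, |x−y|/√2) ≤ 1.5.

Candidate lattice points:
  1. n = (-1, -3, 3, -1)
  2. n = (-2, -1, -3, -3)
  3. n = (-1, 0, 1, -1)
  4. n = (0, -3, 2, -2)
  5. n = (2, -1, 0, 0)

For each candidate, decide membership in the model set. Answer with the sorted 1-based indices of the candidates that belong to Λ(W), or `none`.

With ζ = e^{iπ/4} the internal vectors are ζ^0,ζ^3,ζ^6,ζ^9.
#1 (-1, -3, 3, -1): internal (0.414214, -5.828427); octagon support 5.828427 vs apothem 1.5 → ∉ W
#2 (-2, -1, -3, -3): internal (-3.414214, 0.171573); octagon support 3.414214 vs apothem 1.5 → ∉ W
#3 (-1, 0, 1, -1): internal (-1.707107, -1.707107); octagon support 2.414214 vs apothem 1.5 → ∉ W
#4 (0, -3, 2, -2): internal (0.707107, -5.535534); octagon support 5.535534 vs apothem 1.5 → ∉ W
#5 (2, -1, 0, 0): internal (2.707107, -0.707107); octagon support 2.707107 vs apothem 1.5 → ∉ W

none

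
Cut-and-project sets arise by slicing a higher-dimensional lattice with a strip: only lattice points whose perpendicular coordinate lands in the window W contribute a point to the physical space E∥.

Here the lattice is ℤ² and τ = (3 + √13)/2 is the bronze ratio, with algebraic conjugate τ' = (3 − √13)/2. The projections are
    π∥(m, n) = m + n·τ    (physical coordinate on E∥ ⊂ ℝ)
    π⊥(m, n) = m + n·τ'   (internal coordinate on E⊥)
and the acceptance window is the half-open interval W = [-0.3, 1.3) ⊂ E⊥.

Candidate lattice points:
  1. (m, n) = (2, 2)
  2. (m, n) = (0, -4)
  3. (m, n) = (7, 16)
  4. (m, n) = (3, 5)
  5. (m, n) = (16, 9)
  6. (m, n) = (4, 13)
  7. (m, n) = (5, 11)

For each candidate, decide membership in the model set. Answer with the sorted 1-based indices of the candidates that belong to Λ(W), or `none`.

2, 6

Compute τ' = (3−√13)/2 = -0.3028, so π⊥(m,n) = m -0.3028·n.
candidate 1: (m,n)=(2,2) → π∥ = 2+2·τ ≈ 8.6056, π⊥ = 2+2·τ' ≈ 1.3944 ∉ [-0.3, 1.3) ⇒ out
candidate 2: (m,n)=(0,-4) → π∥ = 0-4·τ ≈ -13.2111, π⊥ = 0-4·τ' ≈ 1.2111 ∈ [-0.3, 1.3) ⇒ IN Λ
candidate 3: (m,n)=(7,16) → π∥ = 7+16·τ ≈ 59.8444, π⊥ = 7+16·τ' ≈ 2.1556 ∉ [-0.3, 1.3) ⇒ out
candidate 4: (m,n)=(3,5) → π∥ = 3+5·τ ≈ 19.5139, π⊥ = 3+5·τ' ≈ 1.4861 ∉ [-0.3, 1.3) ⇒ out
candidate 5: (m,n)=(16,9) → π∥ = 16+9·τ ≈ 45.7250, π⊥ = 16+9·τ' ≈ 13.2750 ∉ [-0.3, 1.3) ⇒ out
candidate 6: (m,n)=(4,13) → π∥ = 4+13·τ ≈ 46.9361, π⊥ = 4+13·τ' ≈ 0.0639 ∈ [-0.3, 1.3) ⇒ IN Λ
candidate 7: (m,n)=(5,11) → π∥ = 5+11·τ ≈ 41.3305, π⊥ = 5+11·τ' ≈ 1.6695 ∉ [-0.3, 1.3) ⇒ out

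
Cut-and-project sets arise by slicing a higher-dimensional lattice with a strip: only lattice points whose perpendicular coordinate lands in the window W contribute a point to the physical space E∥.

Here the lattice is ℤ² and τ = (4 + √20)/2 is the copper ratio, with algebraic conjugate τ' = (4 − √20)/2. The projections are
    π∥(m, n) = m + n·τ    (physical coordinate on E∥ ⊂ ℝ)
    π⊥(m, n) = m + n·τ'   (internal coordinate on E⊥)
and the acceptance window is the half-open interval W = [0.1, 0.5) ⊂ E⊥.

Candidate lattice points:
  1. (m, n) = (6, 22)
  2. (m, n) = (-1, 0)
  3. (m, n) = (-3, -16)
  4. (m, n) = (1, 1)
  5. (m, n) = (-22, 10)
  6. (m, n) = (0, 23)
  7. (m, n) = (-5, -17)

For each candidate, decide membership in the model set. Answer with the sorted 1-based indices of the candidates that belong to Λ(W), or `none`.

none

τ' = (4−√20)/2 ≈ -0.23607.
candidate 1: (m,n)=(6,22) → π∥ = 6+22·τ ≈ 99.19350, π⊥ = 6+22·τ' ≈ 0.80650 ∉ [0.1, 0.5) ⇒ out
candidate 2: (m,n)=(-1,0) → π∥ = -1+0·τ ≈ -1.00000, π⊥ = -1+0·τ' ≈ -1.00000 ∉ [0.1, 0.5) ⇒ out
candidate 3: (m,n)=(-3,-16) → π∥ = -3-16·τ ≈ -70.77709, π⊥ = -3-16·τ' ≈ 0.77709 ∉ [0.1, 0.5) ⇒ out
candidate 4: (m,n)=(1,1) → π∥ = 1+1·τ ≈ 5.23607, π⊥ = 1+1·τ' ≈ 0.76393 ∉ [0.1, 0.5) ⇒ out
candidate 5: (m,n)=(-22,10) → π∥ = -22+10·τ ≈ 20.36068, π⊥ = -22+10·τ' ≈ -24.36068 ∉ [0.1, 0.5) ⇒ out
candidate 6: (m,n)=(0,23) → π∥ = 0+23·τ ≈ 97.42956, π⊥ = 0+23·τ' ≈ -5.42956 ∉ [0.1, 0.5) ⇒ out
candidate 7: (m,n)=(-5,-17) → π∥ = -5-17·τ ≈ -77.01316, π⊥ = -5-17·τ' ≈ -0.98684 ∉ [0.1, 0.5) ⇒ out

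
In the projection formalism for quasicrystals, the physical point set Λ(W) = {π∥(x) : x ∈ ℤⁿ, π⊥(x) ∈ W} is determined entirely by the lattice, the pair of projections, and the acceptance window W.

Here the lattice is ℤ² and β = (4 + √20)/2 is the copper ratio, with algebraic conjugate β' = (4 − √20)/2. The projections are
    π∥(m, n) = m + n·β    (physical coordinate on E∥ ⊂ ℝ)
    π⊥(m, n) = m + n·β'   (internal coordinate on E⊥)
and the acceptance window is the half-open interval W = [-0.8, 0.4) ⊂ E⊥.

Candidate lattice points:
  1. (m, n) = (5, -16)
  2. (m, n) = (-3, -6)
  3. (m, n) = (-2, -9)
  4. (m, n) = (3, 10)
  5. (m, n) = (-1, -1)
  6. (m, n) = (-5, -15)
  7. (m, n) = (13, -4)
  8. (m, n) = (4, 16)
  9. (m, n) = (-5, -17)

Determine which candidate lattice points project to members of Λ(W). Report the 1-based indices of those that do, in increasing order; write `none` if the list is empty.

3, 5, 8

Numerically β ≈ 4.236068 and β' = −1/β ≈ -0.236068.
#1 (5,-16): internal coord 5 + (-16)·β' = +8.777088; +8.777088 ∉ [-0.8, 0.4) → out
#2 (-3,-6): internal coord -3 + (-6)·β' = -1.583592; -1.583592 ∉ [-0.8, 0.4) → out
#3 (-2,-9): internal coord -2 + (-9)·β' = +0.124612; +0.124612 ∈ [-0.8, 0.4) → IN Λ
#4 (3,10): internal coord 3 + (10)·β' = +0.639320; +0.639320 ∉ [-0.8, 0.4) → out
#5 (-1,-1): internal coord -1 + (-1)·β' = -0.763932; -0.763932 ∈ [-0.8, 0.4) → IN Λ
#6 (-5,-15): internal coord -5 + (-15)·β' = -1.458980; -1.458980 ∉ [-0.8, 0.4) → out
#7 (13,-4): internal coord 13 + (-4)·β' = +13.944272; +13.944272 ∉ [-0.8, 0.4) → out
#8 (4,16): internal coord 4 + (16)·β' = +0.222912; +0.222912 ∈ [-0.8, 0.4) → IN Λ
#9 (-5,-17): internal coord -5 + (-17)·β' = -0.986844; -0.986844 ∉ [-0.8, 0.4) → out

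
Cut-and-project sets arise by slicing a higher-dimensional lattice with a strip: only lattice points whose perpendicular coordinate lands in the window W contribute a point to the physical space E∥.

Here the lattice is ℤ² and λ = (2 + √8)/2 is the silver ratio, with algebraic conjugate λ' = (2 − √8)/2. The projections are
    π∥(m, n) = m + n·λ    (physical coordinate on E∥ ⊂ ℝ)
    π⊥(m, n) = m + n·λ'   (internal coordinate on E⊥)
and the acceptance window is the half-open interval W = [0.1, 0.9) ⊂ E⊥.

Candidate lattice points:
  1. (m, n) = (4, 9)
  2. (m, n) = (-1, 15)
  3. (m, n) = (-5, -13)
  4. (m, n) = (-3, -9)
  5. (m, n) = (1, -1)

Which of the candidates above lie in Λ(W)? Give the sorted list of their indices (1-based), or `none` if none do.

1, 3, 4

λ' = (2−√8)/2 ≈ -0.4142.
#1 (4,9): internal coord 4 + (9)·λ' = +0.2721; +0.2721 ∈ [0.1, 0.9) → IN Λ
#2 (-1,15): internal coord -1 + (15)·λ' = -7.2132; -7.2132 ∉ [0.1, 0.9) → out
#3 (-5,-13): internal coord -5 + (-13)·λ' = +0.3848; +0.3848 ∈ [0.1, 0.9) → IN Λ
#4 (-3,-9): internal coord -3 + (-9)·λ' = +0.7279; +0.7279 ∈ [0.1, 0.9) → IN Λ
#5 (1,-1): internal coord 1 + (-1)·λ' = +1.4142; +1.4142 ∉ [0.1, 0.9) → out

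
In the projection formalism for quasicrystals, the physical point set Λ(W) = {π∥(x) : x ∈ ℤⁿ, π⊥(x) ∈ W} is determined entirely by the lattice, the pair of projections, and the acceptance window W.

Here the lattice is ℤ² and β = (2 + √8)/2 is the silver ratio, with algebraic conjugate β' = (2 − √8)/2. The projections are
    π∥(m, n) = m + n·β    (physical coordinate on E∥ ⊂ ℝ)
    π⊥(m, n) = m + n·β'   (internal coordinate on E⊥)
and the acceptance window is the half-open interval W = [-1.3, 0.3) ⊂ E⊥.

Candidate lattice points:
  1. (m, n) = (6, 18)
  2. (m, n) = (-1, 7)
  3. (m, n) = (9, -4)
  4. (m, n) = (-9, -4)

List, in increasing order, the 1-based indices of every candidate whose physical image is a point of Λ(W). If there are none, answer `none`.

none

β' = (2−√8)/2 ≈ -0.4142.
#1 (6,18): internal coord 6 + (18)·β' = -1.4558; -1.4558 ∉ [-1.3, 0.3) → out
#2 (-1,7): internal coord -1 + (7)·β' = -3.8995; -3.8995 ∉ [-1.3, 0.3) → out
#3 (9,-4): internal coord 9 + (-4)·β' = +10.6569; +10.6569 ∉ [-1.3, 0.3) → out
#4 (-9,-4): internal coord -9 + (-4)·β' = -7.3431; -7.3431 ∉ [-1.3, 0.3) → out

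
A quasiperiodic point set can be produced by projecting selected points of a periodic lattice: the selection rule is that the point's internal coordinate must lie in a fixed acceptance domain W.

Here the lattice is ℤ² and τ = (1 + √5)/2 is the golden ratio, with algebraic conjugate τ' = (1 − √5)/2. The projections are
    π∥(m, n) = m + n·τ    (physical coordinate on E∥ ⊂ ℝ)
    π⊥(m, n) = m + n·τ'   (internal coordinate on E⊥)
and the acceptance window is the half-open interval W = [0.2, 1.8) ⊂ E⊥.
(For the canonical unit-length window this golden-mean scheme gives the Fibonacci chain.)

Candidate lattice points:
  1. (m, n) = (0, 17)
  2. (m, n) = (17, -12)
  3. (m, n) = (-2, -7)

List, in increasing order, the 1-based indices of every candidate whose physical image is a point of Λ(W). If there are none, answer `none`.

Compute τ' = (1−√5)/2 = -0.618034, so π⊥(m,n) = m -0.618034·n.
[1] lift (0,17): star map gives -10.506578; window check 0.2 ≤ -10.506578 < 1.8 is false → out
[2] lift (17,-12): star map gives 24.416408; window check 0.2 ≤ 24.416408 < 1.8 is false → out
[3] lift (-2,-7): star map gives 2.326238; window check 0.2 ≤ 2.326238 < 1.8 is false → out

none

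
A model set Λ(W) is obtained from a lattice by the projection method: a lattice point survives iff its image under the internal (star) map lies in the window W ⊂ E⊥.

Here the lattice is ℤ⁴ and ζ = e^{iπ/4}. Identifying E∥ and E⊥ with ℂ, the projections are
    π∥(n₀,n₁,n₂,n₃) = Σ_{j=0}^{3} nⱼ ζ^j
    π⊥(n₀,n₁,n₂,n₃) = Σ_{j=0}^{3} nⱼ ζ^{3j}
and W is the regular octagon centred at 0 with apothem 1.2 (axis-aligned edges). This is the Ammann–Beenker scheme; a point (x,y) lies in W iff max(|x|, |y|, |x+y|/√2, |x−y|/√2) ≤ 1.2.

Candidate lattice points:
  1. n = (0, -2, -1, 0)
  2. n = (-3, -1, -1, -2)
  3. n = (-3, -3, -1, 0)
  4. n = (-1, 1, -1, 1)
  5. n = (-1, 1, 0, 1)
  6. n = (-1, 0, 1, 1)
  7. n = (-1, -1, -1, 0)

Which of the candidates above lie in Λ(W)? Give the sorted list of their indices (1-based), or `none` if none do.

6, 7

π⊥(n) = n₀ + n₁ζ³ + n₂ζ⁶ + n₃ζ⁹ where ζ = e^{iπ/4}.
candidate 1: n = (0, -2, -1, 0) → π⊥ ≈ (+1.4142, -0.4142); max(|x|,|y|,|x±y|/√2) = 1.4142 > 1.2 ⇒ ∉ W
candidate 2: n = (-3, -1, -1, -2) → π⊥ ≈ (-3.7071, -1.1213); max(|x|,|y|,|x±y|/√2) = 3.7071 > 1.2 ⇒ ∉ W
candidate 3: n = (-3, -3, -1, 0) → π⊥ ≈ (-0.8787, -1.1213); max(|x|,|y|,|x±y|/√2) = 1.4142 > 1.2 ⇒ ∉ W
candidate 4: n = (-1, 1, -1, 1) → π⊥ ≈ (-1.0000, +2.4142); max(|x|,|y|,|x±y|/√2) = 2.4142 > 1.2 ⇒ ∉ W
candidate 5: n = (-1, 1, 0, 1) → π⊥ ≈ (-1.0000, +1.4142); max(|x|,|y|,|x±y|/√2) = 1.7071 > 1.2 ⇒ ∉ W
candidate 6: n = (-1, 0, 1, 1) → π⊥ ≈ (-0.2929, -0.2929); max(|x|,|y|,|x±y|/√2) = 0.4142 ≤ 1.2 ⇒ ∈ W
candidate 7: n = (-1, -1, -1, 0) → π⊥ ≈ (-0.2929, +0.2929); max(|x|,|y|,|x±y|/√2) = 0.4142 ≤ 1.2 ⇒ ∈ W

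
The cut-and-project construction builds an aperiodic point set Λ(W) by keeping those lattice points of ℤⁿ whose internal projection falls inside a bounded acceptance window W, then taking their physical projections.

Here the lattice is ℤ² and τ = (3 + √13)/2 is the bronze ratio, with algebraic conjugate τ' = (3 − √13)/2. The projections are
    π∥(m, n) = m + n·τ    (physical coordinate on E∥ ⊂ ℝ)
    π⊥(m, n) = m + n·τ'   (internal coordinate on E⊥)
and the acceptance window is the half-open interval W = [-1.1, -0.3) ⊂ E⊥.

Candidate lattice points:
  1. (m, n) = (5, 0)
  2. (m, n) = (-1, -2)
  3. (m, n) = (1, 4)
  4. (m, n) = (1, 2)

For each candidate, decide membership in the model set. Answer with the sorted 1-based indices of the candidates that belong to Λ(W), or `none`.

2

Compute τ' = (3−√13)/2 = -0.302776, so π⊥(m,n) = m -0.302776·n.
candidate 1: (m,n)=(5,0) → π∥ = 5+0·τ ≈ 5.000000, π⊥ = 5+0·τ' ≈ 5.000000 ∉ [-1.1, -0.3) ⇒ out
candidate 2: (m,n)=(-1,-2) → π∥ = -1-2·τ ≈ -7.605551, π⊥ = -1-2·τ' ≈ -0.394449 ∈ [-1.1, -0.3) ⇒ IN Λ
candidate 3: (m,n)=(1,4) → π∥ = 1+4·τ ≈ 14.211103, π⊥ = 1+4·τ' ≈ -0.211103 ∉ [-1.1, -0.3) ⇒ out
candidate 4: (m,n)=(1,2) → π∥ = 1+2·τ ≈ 7.605551, π⊥ = 1+2·τ' ≈ 0.394449 ∉ [-1.1, -0.3) ⇒ out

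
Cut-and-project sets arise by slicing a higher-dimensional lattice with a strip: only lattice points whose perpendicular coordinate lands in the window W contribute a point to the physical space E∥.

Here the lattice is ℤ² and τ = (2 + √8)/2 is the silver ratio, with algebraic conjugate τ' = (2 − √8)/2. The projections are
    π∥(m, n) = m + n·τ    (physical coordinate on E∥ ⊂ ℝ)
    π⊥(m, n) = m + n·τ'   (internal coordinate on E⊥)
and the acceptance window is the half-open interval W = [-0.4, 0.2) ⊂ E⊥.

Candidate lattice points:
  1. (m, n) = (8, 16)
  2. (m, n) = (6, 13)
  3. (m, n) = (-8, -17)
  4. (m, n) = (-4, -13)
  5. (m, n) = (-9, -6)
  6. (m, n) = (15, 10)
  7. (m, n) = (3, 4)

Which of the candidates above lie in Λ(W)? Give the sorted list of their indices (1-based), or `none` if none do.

none

τ' = (2−√8)/2 ≈ -0.41421.
[1] lift (8,16): star map gives 1.37258; window check -0.4 ≤ 1.37258 < 0.2 is false → out
[2] lift (6,13): star map gives 0.61522; window check -0.4 ≤ 0.61522 < 0.2 is false → out
[3] lift (-8,-17): star map gives -0.95837; window check -0.4 ≤ -0.95837 < 0.2 is false → out
[4] lift (-4,-13): star map gives 1.38478; window check -0.4 ≤ 1.38478 < 0.2 is false → out
[5] lift (-9,-6): star map gives -6.51472; window check -0.4 ≤ -6.51472 < 0.2 is false → out
[6] lift (15,10): star map gives 10.85786; window check -0.4 ≤ 10.85786 < 0.2 is false → out
[7] lift (3,4): star map gives 1.34315; window check -0.4 ≤ 1.34315 < 0.2 is false → out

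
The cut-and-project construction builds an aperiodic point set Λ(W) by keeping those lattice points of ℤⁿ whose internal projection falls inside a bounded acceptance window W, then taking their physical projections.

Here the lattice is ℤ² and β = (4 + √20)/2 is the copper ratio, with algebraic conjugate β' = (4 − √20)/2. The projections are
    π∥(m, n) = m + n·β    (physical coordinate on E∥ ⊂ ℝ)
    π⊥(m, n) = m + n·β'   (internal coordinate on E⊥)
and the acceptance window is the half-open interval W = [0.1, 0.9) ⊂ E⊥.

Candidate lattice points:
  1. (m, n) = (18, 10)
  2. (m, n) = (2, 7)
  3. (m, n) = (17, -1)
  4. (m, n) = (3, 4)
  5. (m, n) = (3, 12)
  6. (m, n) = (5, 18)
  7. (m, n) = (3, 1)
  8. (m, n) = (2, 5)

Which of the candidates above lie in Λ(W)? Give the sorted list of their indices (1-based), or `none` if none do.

β' = (4−√20)/2 ≈ -0.23607.
[1] lift (18,10): star map gives 15.63932; window check 0.1 ≤ 15.63932 < 0.9 is false → out
[2] lift (2,7): star map gives 0.34752; window check 0.1 ≤ 0.34752 < 0.9 is true → IN Λ
[3] lift (17,-1): star map gives 17.23607; window check 0.1 ≤ 17.23607 < 0.9 is false → out
[4] lift (3,4): star map gives 2.05573; window check 0.1 ≤ 2.05573 < 0.9 is false → out
[5] lift (3,12): star map gives 0.16718; window check 0.1 ≤ 0.16718 < 0.9 is true → IN Λ
[6] lift (5,18): star map gives 0.75078; window check 0.1 ≤ 0.75078 < 0.9 is true → IN Λ
[7] lift (3,1): star map gives 2.76393; window check 0.1 ≤ 2.76393 < 0.9 is false → out
[8] lift (2,5): star map gives 0.81966; window check 0.1 ≤ 0.81966 < 0.9 is true → IN Λ

2, 5, 6, 8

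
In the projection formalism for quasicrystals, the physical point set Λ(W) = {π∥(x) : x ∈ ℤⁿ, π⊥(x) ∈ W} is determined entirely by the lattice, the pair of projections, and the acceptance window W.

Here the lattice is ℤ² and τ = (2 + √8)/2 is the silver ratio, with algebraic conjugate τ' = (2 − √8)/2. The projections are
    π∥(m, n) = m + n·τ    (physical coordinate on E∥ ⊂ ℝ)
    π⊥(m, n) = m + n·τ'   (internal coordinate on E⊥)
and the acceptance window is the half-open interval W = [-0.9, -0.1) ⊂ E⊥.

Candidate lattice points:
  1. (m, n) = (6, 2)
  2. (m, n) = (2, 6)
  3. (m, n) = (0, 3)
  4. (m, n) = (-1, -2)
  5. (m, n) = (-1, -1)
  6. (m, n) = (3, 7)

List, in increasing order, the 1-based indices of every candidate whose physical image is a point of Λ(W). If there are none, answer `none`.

Compute τ' = (2−√8)/2 = -0.41421, so π⊥(m,n) = m -0.41421·n.
#1 (6,2): internal coord 6 + (2)·τ' = +5.17157; +5.17157 ∉ [-0.9, -0.1) → out
#2 (2,6): internal coord 2 + (6)·τ' = -0.48528; -0.48528 ∈ [-0.9, -0.1) → IN Λ
#3 (0,3): internal coord 0 + (3)·τ' = -1.24264; -1.24264 ∉ [-0.9, -0.1) → out
#4 (-1,-2): internal coord -1 + (-2)·τ' = -0.17157; -0.17157 ∈ [-0.9, -0.1) → IN Λ
#5 (-1,-1): internal coord -1 + (-1)·τ' = -0.58579; -0.58579 ∈ [-0.9, -0.1) → IN Λ
#6 (3,7): internal coord 3 + (7)·τ' = +0.10051; +0.10051 ∉ [-0.9, -0.1) → out

2, 4, 5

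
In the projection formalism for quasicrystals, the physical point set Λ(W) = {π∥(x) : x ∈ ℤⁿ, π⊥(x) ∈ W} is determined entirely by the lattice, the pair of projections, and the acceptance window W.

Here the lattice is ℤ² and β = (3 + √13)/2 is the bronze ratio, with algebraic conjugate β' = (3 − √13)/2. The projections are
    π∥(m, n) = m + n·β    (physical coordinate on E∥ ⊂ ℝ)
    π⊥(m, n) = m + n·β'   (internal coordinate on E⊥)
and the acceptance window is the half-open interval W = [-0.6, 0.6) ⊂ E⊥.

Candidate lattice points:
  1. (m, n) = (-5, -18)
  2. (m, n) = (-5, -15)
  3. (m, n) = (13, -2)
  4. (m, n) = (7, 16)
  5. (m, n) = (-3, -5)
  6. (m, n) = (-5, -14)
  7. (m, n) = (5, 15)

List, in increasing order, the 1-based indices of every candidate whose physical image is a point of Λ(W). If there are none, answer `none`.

1, 2, 7

Numerically β ≈ 3.302776 and β' = −1/β ≈ -0.302776.
#1 (-5,-18): internal coord -5 + (-18)·β' = +0.449961; +0.449961 ∈ [-0.6, 0.6) → IN Λ
#2 (-5,-15): internal coord -5 + (-15)·β' = -0.458365; -0.458365 ∈ [-0.6, 0.6) → IN Λ
#3 (13,-2): internal coord 13 + (-2)·β' = +13.605551; +13.605551 ∉ [-0.6, 0.6) → out
#4 (7,16): internal coord 7 + (16)·β' = +2.155590; +2.155590 ∉ [-0.6, 0.6) → out
#5 (-3,-5): internal coord -3 + (-5)·β' = -1.486122; -1.486122 ∉ [-0.6, 0.6) → out
#6 (-5,-14): internal coord -5 + (-14)·β' = -0.761141; -0.761141 ∉ [-0.6, 0.6) → out
#7 (5,15): internal coord 5 + (15)·β' = +0.458365; +0.458365 ∈ [-0.6, 0.6) → IN Λ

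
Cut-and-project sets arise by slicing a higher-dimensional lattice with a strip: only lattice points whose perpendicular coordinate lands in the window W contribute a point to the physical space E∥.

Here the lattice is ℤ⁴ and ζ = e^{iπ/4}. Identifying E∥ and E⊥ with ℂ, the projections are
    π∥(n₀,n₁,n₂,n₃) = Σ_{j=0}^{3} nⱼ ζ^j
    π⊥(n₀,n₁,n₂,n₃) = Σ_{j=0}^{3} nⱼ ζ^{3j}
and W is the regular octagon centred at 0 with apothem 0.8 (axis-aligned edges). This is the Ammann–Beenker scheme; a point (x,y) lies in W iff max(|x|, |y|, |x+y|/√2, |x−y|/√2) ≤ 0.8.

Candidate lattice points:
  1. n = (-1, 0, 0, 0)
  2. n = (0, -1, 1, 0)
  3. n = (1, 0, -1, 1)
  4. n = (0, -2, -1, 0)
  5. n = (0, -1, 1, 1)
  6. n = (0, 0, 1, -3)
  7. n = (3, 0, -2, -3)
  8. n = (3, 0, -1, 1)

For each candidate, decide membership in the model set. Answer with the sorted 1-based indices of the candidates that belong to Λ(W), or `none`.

none

π⊥(n) = n₀ + n₁ζ³ + n₂ζ⁶ + n₃ζ⁹ where ζ = e^{iπ/4}.
candidate 1: n = (-1, 0, 0, 0) → π⊥ ≈ (-1.000000, +0.000000); max(|x|,|y|,|x±y|/√2) = 1.000000 > 0.8 ⇒ ∉ W
candidate 2: n = (0, -1, 1, 0) → π⊥ ≈ (+0.707107, -1.707107); max(|x|,|y|,|x±y|/√2) = 1.707107 > 0.8 ⇒ ∉ W
candidate 3: n = (1, 0, -1, 1) → π⊥ ≈ (+1.707107, +1.707107); max(|x|,|y|,|x±y|/√2) = 2.414214 > 0.8 ⇒ ∉ W
candidate 4: n = (0, -2, -1, 0) → π⊥ ≈ (+1.414214, -0.414214); max(|x|,|y|,|x±y|/√2) = 1.414214 > 0.8 ⇒ ∉ W
candidate 5: n = (0, -1, 1, 1) → π⊥ ≈ (+1.414214, -1.000000); max(|x|,|y|,|x±y|/√2) = 1.707107 > 0.8 ⇒ ∉ W
candidate 6: n = (0, 0, 1, -3) → π⊥ ≈ (-2.121320, -3.121320); max(|x|,|y|,|x±y|/√2) = 3.707107 > 0.8 ⇒ ∉ W
candidate 7: n = (3, 0, -2, -3) → π⊥ ≈ (+0.878680, -0.121320); max(|x|,|y|,|x±y|/√2) = 0.878680 > 0.8 ⇒ ∉ W
candidate 8: n = (3, 0, -1, 1) → π⊥ ≈ (+3.707107, +1.707107); max(|x|,|y|,|x±y|/√2) = 3.828427 > 0.8 ⇒ ∉ W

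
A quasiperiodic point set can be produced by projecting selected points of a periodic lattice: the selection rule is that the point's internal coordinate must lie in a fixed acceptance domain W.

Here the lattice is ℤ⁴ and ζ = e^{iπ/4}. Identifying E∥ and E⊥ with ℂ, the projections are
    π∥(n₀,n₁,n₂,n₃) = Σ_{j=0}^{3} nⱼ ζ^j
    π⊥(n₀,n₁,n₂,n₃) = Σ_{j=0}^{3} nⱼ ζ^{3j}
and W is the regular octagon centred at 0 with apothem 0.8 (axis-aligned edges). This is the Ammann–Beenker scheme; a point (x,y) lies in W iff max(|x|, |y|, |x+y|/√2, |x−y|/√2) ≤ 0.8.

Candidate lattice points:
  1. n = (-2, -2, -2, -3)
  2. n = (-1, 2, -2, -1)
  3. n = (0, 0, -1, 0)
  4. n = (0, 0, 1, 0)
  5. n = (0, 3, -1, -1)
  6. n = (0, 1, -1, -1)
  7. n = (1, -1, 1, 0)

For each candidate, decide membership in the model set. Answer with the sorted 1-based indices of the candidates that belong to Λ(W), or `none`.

With ζ = e^{iπ/4} the internal vectors are ζ^0,ζ^3,ζ^6,ζ^9.
#1 (-2, -2, -2, -3): internal (-2.7071, -1.5355); octagon support 3.0000 vs apothem 0.8 → ∉ W
#2 (-1, 2, -2, -1): internal (-3.1213, 2.7071); octagon support 4.1213 vs apothem 0.8 → ∉ W
#3 (0, 0, -1, 0): internal (0.0000, 1.0000); octagon support 1.0000 vs apothem 0.8 → ∉ W
#4 (0, 0, 1, 0): internal (0.0000, -1.0000); octagon support 1.0000 vs apothem 0.8 → ∉ W
#5 (0, 3, -1, -1): internal (-2.8284, 2.4142); octagon support 3.7071 vs apothem 0.8 → ∉ W
#6 (0, 1, -1, -1): internal (-1.4142, 1.0000); octagon support 1.7071 vs apothem 0.8 → ∉ W
#7 (1, -1, 1, 0): internal (1.7071, -1.7071); octagon support 2.4142 vs apothem 0.8 → ∉ W

none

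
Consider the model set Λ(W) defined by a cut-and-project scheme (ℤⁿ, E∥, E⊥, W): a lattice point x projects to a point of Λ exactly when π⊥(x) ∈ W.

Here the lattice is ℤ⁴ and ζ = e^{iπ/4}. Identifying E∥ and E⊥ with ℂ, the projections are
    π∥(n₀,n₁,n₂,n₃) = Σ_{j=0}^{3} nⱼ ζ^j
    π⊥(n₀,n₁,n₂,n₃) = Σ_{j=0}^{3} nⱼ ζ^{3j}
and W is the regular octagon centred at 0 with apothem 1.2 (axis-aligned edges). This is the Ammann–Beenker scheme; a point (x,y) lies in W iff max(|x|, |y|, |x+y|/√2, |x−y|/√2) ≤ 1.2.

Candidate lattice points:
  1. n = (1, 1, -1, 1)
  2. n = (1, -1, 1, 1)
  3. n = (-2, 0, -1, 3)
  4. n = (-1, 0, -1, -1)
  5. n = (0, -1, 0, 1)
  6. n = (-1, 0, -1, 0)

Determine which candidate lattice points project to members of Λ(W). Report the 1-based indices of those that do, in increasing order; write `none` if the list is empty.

none

With ζ = e^{iπ/4} the internal vectors are ζ^0,ζ^3,ζ^6,ζ^9.
candidate 1: n = (1, 1, -1, 1) → π⊥ ≈ (+1.000000, +2.414214); max(|x|,|y|,|x±y|/√2) = 2.414214 > 1.2 ⇒ ∉ W
candidate 2: n = (1, -1, 1, 1) → π⊥ ≈ (+2.414214, -1.000000); max(|x|,|y|,|x±y|/√2) = 2.414214 > 1.2 ⇒ ∉ W
candidate 3: n = (-2, 0, -1, 3) → π⊥ ≈ (+0.121320, +3.121320); max(|x|,|y|,|x±y|/√2) = 3.121320 > 1.2 ⇒ ∉ W
candidate 4: n = (-1, 0, -1, -1) → π⊥ ≈ (-1.707107, +0.292893); max(|x|,|y|,|x±y|/√2) = 1.707107 > 1.2 ⇒ ∉ W
candidate 5: n = (0, -1, 0, 1) → π⊥ ≈ (+1.414214, +0.000000); max(|x|,|y|,|x±y|/√2) = 1.414214 > 1.2 ⇒ ∉ W
candidate 6: n = (-1, 0, -1, 0) → π⊥ ≈ (-1.000000, +1.000000); max(|x|,|y|,|x±y|/√2) = 1.414214 > 1.2 ⇒ ∉ W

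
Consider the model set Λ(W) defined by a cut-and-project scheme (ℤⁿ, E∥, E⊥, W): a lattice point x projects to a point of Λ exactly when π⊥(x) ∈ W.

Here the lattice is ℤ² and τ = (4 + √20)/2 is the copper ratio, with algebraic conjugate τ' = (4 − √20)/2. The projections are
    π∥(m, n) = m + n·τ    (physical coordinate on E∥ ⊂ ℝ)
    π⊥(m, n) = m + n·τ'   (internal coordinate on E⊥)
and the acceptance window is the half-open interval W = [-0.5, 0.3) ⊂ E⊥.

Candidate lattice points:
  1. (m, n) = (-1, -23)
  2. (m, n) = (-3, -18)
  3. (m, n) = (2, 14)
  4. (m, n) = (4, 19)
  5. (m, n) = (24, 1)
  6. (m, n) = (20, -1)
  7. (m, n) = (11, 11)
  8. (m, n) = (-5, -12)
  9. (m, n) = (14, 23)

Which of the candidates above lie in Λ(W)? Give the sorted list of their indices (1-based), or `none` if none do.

4

Numerically τ ≈ 4.236068 and τ' = −1/τ ≈ -0.236068.
candidate 1: (m,n)=(-1,-23) → π∥ = -1-23·τ ≈ -98.429563, π⊥ = -1-23·τ' ≈ 4.429563 ∉ [-0.5, 0.3) ⇒ out
candidate 2: (m,n)=(-3,-18) → π∥ = -3-18·τ ≈ -79.249224, π⊥ = -3-18·τ' ≈ 1.249224 ∉ [-0.5, 0.3) ⇒ out
candidate 3: (m,n)=(2,14) → π∥ = 2+14·τ ≈ 61.304952, π⊥ = 2+14·τ' ≈ -1.304952 ∉ [-0.5, 0.3) ⇒ out
candidate 4: (m,n)=(4,19) → π∥ = 4+19·τ ≈ 84.485292, π⊥ = 4+19·τ' ≈ -0.485292 ∈ [-0.5, 0.3) ⇒ IN Λ
candidate 5: (m,n)=(24,1) → π∥ = 24+1·τ ≈ 28.236068, π⊥ = 24+1·τ' ≈ 23.763932 ∉ [-0.5, 0.3) ⇒ out
candidate 6: (m,n)=(20,-1) → π∥ = 20-1·τ ≈ 15.763932, π⊥ = 20-1·τ' ≈ 20.236068 ∉ [-0.5, 0.3) ⇒ out
candidate 7: (m,n)=(11,11) → π∥ = 11+11·τ ≈ 57.596748, π⊥ = 11+11·τ' ≈ 8.403252 ∉ [-0.5, 0.3) ⇒ out
candidate 8: (m,n)=(-5,-12) → π∥ = -5-12·τ ≈ -55.832816, π⊥ = -5-12·τ' ≈ -2.167184 ∉ [-0.5, 0.3) ⇒ out
candidate 9: (m,n)=(14,23) → π∥ = 14+23·τ ≈ 111.429563, π⊥ = 14+23·τ' ≈ 8.570437 ∉ [-0.5, 0.3) ⇒ out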